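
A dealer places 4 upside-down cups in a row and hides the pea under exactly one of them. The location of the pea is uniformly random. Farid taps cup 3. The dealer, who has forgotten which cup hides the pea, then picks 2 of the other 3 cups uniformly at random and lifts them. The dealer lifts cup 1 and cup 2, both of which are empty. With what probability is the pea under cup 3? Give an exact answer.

1/2

Condition on the true location of the pea.
If it is under either of cups 1 and 2 (prior 1/4 each): that cup was opened and seen not to hold the prize — ruled out; weight (1/4)·0 = 0 each.
If it is under either of cups 3 and 4 (prior 1/4 each): the dealer picks exactly this set with probability 1/3 regardless, and none is the prize; weight (1/4)·(1/3) = 1/12 each.
The weights sum to 1/6.
So P(the pea under cup 3 | the dealer opened cup 1 and cup 2) = (1/12) / (1/6) = 1/2.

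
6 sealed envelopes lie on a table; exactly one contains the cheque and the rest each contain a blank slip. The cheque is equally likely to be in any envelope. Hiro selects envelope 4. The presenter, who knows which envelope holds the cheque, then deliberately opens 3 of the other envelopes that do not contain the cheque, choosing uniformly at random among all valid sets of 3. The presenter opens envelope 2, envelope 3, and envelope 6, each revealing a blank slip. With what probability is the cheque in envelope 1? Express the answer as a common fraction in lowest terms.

5/12

Condition on the true location of the cheque.
If it is in either of envelopes 1 and 5 (prior 1/6 each): the presenter has 4 equally likely choices, so probability 1/4; weight (1/6)·(1/4) = 1/24 each.
If it is in any of envelopes 2, 3, and 6 (prior 1/6 each): that envelope was opened and seen not to hold the prize — ruled out; weight (1/6)·0 = 0 each.
If it is in envelope 4 (prior 1/6): the presenter has 10 equally likely choices, so probability 1/10; weight (1/6)·(1/10) = 1/60.
The weights sum to 1/10.
So P(the cheque in envelope 1 | the presenter opened envelope 2, envelope 3, and envelope 6) = (1/24) / (1/10) = 5/12.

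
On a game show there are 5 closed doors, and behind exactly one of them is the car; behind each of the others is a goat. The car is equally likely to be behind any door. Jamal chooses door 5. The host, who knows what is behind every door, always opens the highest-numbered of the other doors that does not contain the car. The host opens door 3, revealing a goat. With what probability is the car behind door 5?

Condition on the true location of the car.
If it is behind any of doors 1, 2, and 5 (prior 1/5 each): the host would have opened door 4 instead, probability 0; weight (1/5)·0 = 0 each.
If it is behind door 3 (prior 1/5): the host opened door 3, so this case is ruled out; weight (1/5)·0 = 0.
If it is behind door 4 (prior 1/5): door 3 is the highest-numbered option available, probability 1; weight (1/5)·1 = 1/5.
The weights sum to 1/5.
So P(the car behind door 5 | the host opened door 3) = 0 / (1/5) = 0.

0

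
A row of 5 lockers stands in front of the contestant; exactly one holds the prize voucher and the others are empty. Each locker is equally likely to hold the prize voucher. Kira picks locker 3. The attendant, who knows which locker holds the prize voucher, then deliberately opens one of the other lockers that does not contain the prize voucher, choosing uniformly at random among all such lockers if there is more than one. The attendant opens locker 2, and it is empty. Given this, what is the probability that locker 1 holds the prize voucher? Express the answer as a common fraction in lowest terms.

Condition on the true location of the prize voucher.
If it is in any of lockers 1, 4, and 5 (prior 1/5 each): the attendant has 3 equally likely choices, so probability 1/3; weight (1/5)·(1/3) = 1/15 each.
If it is in locker 2 (prior 1/5): the attendant opened locker 2, so this case is ruled out; weight (1/5)·0 = 0.
If it is in locker 3 (prior 1/5): the attendant has 4 equally likely choices, so probability 1/4; weight (1/5)·(1/4) = 1/20.
The weights sum to 1/4.
So P(the prize voucher in locker 1 | the attendant opened locker 2) = (1/15) / (1/4) = 4/15.

4/15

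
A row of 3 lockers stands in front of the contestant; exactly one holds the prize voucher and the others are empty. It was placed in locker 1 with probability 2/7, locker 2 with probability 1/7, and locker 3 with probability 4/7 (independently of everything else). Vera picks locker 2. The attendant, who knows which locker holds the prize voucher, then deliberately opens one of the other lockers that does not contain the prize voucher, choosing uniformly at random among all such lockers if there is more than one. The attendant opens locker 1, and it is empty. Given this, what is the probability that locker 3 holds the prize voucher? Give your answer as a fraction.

Apply Bayes' rule, conditioning on where the prize voucher actually is.
If it is in locker 1 (prior 2/7): the attendant opened locker 1, so this case is ruled out; weight (2/7)·0 = 0.
If it is in locker 2 (prior 1/7): the attendant has 2 equally likely choices, so probability 1/2; weight (1/7)·(1/2) = 1/14.
If it is in locker 3 (prior 4/7): the attendant has no choice, probability 1; weight (4/7)·1 = 4/7.
The weights sum to 9/14.
So P(the prize voucher in locker 3 | the attendant opened locker 1) = (4/7) / (9/14) = 8/9.

8/9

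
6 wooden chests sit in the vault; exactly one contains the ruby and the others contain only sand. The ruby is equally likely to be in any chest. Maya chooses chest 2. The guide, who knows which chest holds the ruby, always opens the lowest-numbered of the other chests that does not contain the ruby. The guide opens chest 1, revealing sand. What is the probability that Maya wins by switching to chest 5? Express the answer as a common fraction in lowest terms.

1/5

Apply Bayes' rule, conditioning on where the ruby actually is.
If it is in chest 1 (prior 1/6): the guide opened chest 1, so this case is ruled out; weight (1/6)·0 = 0.
If it is in any of chests 2, 3, 4, 5, and 6 (prior 1/6 each): chest 1 is the lowest-numbered option available, probability 1; weight (1/6)·1 = 1/6 each.
The weights sum to 5/6.
So P(the ruby in chest 5 | the guide opened chest 1) = (1/6) / (5/6) = 1/5.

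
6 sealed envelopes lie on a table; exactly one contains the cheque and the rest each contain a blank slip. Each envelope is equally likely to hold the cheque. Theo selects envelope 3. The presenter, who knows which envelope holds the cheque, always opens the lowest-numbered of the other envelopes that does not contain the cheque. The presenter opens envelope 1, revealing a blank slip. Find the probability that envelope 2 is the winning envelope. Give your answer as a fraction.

1/5

Apply Bayes' rule, conditioning on where the cheque actually is.
If it is in envelope 1 (prior 1/6): the presenter opened envelope 1, so this case is ruled out; weight (1/6)·0 = 0.
If it is in any of envelopes 2, 3, 4, 5, and 6 (prior 1/6 each): envelope 1 is the lowest-numbered option available, probability 1; weight (1/6)·1 = 1/6 each.
The weights sum to 5/6.
So P(the cheque in envelope 2 | the presenter opened envelope 1) = (1/6) / (5/6) = 1/5.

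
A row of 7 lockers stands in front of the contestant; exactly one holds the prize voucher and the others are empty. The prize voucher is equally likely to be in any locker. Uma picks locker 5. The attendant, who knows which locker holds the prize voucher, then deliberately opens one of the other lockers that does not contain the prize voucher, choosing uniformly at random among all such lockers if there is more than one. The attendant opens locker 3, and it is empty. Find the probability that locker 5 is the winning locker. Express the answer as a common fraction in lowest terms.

Consider each possible location of the prize voucher in turn.
If it is in any of lockers 1, 2, 4, 6, and 7 (prior 1/7 each): the attendant has 5 equally likely choices, so probability 1/5; weight (1/7)·(1/5) = 1/35 each.
If it is in locker 3 (prior 1/7): the attendant opened locker 3, so this case is ruled out; weight (1/7)·0 = 0.
If it is in locker 5 (prior 1/7): the attendant has 6 equally likely choices, so probability 1/6; weight (1/7)·(1/6) = 1/42.
The weights sum to 1/6.
So P(the prize voucher in locker 5 | the attendant opened locker 3) = (1/42) / (1/6) = 1/7.

1/7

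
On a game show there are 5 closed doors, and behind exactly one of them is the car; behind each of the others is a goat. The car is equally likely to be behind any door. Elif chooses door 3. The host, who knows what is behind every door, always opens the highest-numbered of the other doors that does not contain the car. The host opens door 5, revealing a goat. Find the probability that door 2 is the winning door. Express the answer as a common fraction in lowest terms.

1/4

Consider each possible location of the car in turn.
If it is behind any of doors 1, 2, 3, and 4 (prior 1/5 each): door 5 is the highest-numbered option available, probability 1; weight (1/5)·1 = 1/5 each.
If it is behind door 5 (prior 1/5): the host opened door 5, so this case is ruled out; weight (1/5)·0 = 0.
The weights sum to 4/5.
So P(the car behind door 2 | the host opened door 5) = (1/5) / (4/5) = 1/4.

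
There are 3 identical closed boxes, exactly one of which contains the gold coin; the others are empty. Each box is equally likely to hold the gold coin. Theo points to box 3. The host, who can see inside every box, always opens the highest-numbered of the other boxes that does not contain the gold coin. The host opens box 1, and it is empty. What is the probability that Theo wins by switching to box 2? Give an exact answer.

Consider each possible location of the gold coin in turn.
If it is in box 1 (prior 1/3): the host opened box 1, so this case is ruled out; weight (1/3)·0 = 0.
If it is in box 2 (prior 1/3): box 1 is the highest-numbered option available, probability 1; weight (1/3)·1 = 1/3.
If it is in box 3 (prior 1/3): the host would have opened box 2 instead, probability 0; weight (1/3)·0 = 0.
The weights sum to 1/3.
So P(the gold coin in box 2 | the host opened box 1) = (1/3) / (1/3) = 1.

1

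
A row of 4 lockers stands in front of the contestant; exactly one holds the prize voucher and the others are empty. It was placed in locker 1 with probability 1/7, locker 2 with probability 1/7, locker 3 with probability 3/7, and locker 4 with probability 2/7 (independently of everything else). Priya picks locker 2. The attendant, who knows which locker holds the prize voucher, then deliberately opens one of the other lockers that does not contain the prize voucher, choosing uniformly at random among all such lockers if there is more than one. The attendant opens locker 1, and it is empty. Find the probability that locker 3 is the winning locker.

9/17

Consider each possible location of the prize voucher in turn.
If it is in locker 1 (prior 1/7): the attendant opened locker 1, so this case is ruled out; weight (1/7)·0 = 0.
If it is in locker 2 (prior 1/7): the attendant has 3 equally likely choices, so probability 1/3; weight (1/7)·(1/3) = 1/21.
If it is in locker 3 (prior 3/7): the attendant has 2 equally likely choices, so probability 1/2; weight (3/7)·(1/2) = 3/14.
If it is in locker 4 (prior 2/7): the attendant has 2 equally likely choices, so probability 1/2; weight (2/7)·(1/2) = 1/7.
The weights sum to 17/42.
So P(the prize voucher in locker 3 | the attendant opened locker 1) = (3/14) / (17/42) = 9/17.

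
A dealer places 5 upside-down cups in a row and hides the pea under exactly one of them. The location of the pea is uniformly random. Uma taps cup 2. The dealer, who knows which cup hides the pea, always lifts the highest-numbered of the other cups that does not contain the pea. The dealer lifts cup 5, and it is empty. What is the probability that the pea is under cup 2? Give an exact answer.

Apply Bayes' rule, conditioning on where the pea actually is.
If it is under any of cups 1, 2, 3, and 4 (prior 1/5 each): cup 5 is the highest-numbered option available, probability 1; weight (1/5)·1 = 1/5 each.
If it is under cup 5 (prior 1/5): the dealer opened cup 5, so this case is ruled out; weight (1/5)·0 = 0.
The weights sum to 4/5.
So P(the pea under cup 2 | the dealer opened cup 5) = (1/5) / (4/5) = 1/4.

1/4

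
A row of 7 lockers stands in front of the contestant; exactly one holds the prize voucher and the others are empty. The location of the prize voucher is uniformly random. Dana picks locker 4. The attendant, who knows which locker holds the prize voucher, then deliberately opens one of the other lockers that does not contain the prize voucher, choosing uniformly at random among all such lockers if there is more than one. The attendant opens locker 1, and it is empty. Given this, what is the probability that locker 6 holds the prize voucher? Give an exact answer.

6/35

Apply Bayes' rule, conditioning on where the prize voucher actually is.
If it is in locker 1 (prior 1/7): the attendant opened locker 1, so this case is ruled out; weight (1/7)·0 = 0.
If it is in any of lockers 2, 3, 5, 6, and 7 (prior 1/7 each): the attendant has 5 equally likely choices, so probability 1/5; weight (1/7)·(1/5) = 1/35 each.
If it is in locker 4 (prior 1/7): the attendant has 6 equally likely choices, so probability 1/6; weight (1/7)·(1/6) = 1/42.
The weights sum to 1/6.
So P(the prize voucher in locker 6 | the attendant opened locker 1) = (1/35) / (1/6) = 6/35.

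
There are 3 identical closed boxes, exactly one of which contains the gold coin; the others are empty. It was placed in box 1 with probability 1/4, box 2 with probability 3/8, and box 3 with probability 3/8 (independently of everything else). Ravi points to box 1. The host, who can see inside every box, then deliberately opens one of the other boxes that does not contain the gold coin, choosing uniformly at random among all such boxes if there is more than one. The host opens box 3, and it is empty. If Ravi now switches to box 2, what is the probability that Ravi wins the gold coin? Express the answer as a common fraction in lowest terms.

Apply Bayes' rule, conditioning on where the gold coin actually is.
If it is in box 1 (prior 1/4): the host has 2 equally likely choices, so probability 1/2; weight (1/4)·(1/2) = 1/8.
If it is in box 2 (prior 3/8): the host has no choice, probability 1; weight (3/8)·1 = 3/8.
If it is in box 3 (prior 3/8): the host opened box 3, so this case is ruled out; weight (3/8)·0 = 0.
The weights sum to 1/2.
So P(the gold coin in box 2 | the host opened box 3) = (3/8) / (1/2) = 3/4.

3/4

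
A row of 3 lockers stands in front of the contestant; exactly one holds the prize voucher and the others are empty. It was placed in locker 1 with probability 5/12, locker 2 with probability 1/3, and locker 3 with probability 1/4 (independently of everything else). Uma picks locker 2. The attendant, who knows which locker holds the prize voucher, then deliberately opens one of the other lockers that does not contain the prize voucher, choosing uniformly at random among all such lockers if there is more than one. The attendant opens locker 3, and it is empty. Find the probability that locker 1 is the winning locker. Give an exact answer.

Consider each possible location of the prize voucher in turn.
If it is in locker 1 (prior 5/12): the attendant has no choice, probability 1; weight (5/12)·1 = 5/12.
If it is in locker 2 (prior 1/3): the attendant has 2 equally likely choices, so probability 1/2; weight (1/3)·(1/2) = 1/6.
If it is in locker 3 (prior 1/4): the attendant opened locker 3, so this case is ruled out; weight (1/4)·0 = 0.
The weights sum to 7/12.
So P(the prize voucher in locker 1 | the attendant opened locker 3) = (5/12) / (7/12) = 5/7.

5/7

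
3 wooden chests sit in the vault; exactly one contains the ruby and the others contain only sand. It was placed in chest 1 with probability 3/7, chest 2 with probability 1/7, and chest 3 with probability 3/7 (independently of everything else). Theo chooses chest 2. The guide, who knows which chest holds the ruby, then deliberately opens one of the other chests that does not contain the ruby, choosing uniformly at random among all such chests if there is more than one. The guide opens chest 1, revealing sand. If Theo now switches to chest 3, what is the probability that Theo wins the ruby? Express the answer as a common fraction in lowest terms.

6/7

Consider each possible location of the ruby in turn.
If it is in chest 1 (prior 3/7): the guide opened chest 1, so this case is ruled out; weight (3/7)·0 = 0.
If it is in chest 2 (prior 1/7): the guide has 2 equally likely choices, so probability 1/2; weight (1/7)·(1/2) = 1/14.
If it is in chest 3 (prior 3/7): the guide has no choice, probability 1; weight (3/7)·1 = 3/7.
The weights sum to 1/2.
So P(the ruby in chest 3 | the guide opened chest 1) = (3/7) / (1/2) = 6/7.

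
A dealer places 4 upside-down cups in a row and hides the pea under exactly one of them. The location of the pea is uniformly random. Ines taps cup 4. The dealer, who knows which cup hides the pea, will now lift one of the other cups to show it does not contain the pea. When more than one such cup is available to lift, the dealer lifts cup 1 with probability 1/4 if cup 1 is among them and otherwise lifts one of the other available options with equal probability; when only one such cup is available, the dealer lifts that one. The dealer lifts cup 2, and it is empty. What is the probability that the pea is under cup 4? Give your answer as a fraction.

Condition on the true location of the pea.
If it is under cup 1 (prior 1/4): cup 1 holds the prize so is unavailable; the dealer chooses uniformly among the 2 others, probability 1/2; weight (1/4)·(1/2) = 1/8.
If it is under cup 2 (prior 1/4): the dealer opened cup 2, so this case is ruled out; weight (1/4)·0 = 0.
If it is under cup 3 (prior 1/4): cup 1 is available but not opened, probability 3/4; weight (1/4)·(3/4) = 3/16.
If it is under cup 4 (prior 1/4): cup 1 is available but not opened; cup 2 gets probability (1 − 1/4)/2 = 3/8; weight (1/4)·(3/8) = 3/32.
The weights sum to 13/32.
So P(the pea under cup 4 | the dealer opened cup 2) = (3/32) / (13/32) = 3/13.

3/13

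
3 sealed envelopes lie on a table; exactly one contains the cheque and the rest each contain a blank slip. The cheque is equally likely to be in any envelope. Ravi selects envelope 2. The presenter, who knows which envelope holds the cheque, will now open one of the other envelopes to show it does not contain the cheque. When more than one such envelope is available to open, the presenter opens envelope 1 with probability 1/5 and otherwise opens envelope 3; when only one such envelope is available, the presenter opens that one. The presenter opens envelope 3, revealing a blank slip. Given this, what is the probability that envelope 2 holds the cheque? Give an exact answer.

Apply Bayes' rule, conditioning on where the cheque actually is.
If it is in envelope 1 (prior 1/3): only envelope 3 is available, probability 1; weight (1/3)·1 = 1/3.
If it is in envelope 2 (prior 1/3): envelope 1 is available but not opened, probability 4/5; weight (1/3)·(4/5) = 4/15.
If it is in envelope 3 (prior 1/3): the presenter opened envelope 3, so this case is ruled out; weight (1/3)·0 = 0.
The weights sum to 3/5.
So P(the cheque in envelope 2 | the presenter opened envelope 3) = (4/15) / (3/5) = 4/9.

4/9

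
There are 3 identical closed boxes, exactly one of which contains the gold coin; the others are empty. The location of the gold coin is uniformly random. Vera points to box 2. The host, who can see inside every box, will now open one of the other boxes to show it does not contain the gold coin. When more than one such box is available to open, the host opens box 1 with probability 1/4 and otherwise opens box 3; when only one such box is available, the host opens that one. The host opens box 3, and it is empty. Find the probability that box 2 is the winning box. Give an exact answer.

3/7

Consider each possible location of the gold coin in turn.
If it is in box 1 (prior 1/3): only box 3 is available, probability 1; weight (1/3)·1 = 1/3.
If it is in box 2 (prior 1/3): box 1 is available but not opened, probability 3/4; weight (1/3)·(3/4) = 1/4.
If it is in box 3 (prior 1/3): the host opened box 3, so this case is ruled out; weight (1/3)·0 = 0.
The weights sum to 7/12.
So P(the gold coin in box 2 | the host opened box 3) = (1/4) / (7/12) = 3/7.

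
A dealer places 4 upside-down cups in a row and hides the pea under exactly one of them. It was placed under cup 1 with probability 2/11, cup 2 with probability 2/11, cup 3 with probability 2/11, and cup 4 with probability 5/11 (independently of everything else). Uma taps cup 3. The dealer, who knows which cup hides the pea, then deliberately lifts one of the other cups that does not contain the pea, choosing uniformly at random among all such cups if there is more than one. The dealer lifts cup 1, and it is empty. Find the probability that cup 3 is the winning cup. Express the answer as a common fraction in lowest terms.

Condition on the true location of the pea.
If it is under cup 1 (prior 2/11): the dealer opened cup 1, so this case is ruled out; weight (2/11)·0 = 0.
If it is under cup 2 (prior 2/11): the dealer has 2 equally likely choices, so probability 1/2; weight (2/11)·(1/2) = 1/11.
If it is under cup 3 (prior 2/11): the dealer has 3 equally likely choices, so probability 1/3; weight (2/11)·(1/3) = 2/33.
If it is under cup 4 (prior 5/11): the dealer has 2 equally likely choices, so probability 1/2; weight (5/11)·(1/2) = 5/22.
The weights sum to 25/66.
So P(the pea under cup 3 | the dealer opened cup 1) = (2/33) / (25/66) = 4/25.

4/25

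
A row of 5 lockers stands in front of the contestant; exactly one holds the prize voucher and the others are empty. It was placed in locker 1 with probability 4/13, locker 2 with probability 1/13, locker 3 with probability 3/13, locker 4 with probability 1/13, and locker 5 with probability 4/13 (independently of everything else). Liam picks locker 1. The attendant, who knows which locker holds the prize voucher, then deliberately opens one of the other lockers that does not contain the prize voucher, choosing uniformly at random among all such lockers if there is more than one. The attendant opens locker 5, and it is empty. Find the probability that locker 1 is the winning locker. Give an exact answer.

Condition on the true location of the prize voucher.
If it is in locker 1 (prior 4/13): the attendant has 4 equally likely choices, so probability 1/4; weight (4/13)·(1/4) = 1/13.
If it is in either of lockers 2 and 4 (prior 1/13 each): the attendant has 3 equally likely choices, so probability 1/3; weight (1/13)·(1/3) = 1/39 each.
If it is in locker 3 (prior 3/13): the attendant has 3 equally likely choices, so probability 1/3; weight (3/13)·(1/3) = 1/13.
If it is in locker 5 (prior 4/13): the attendant opened locker 5, so this case is ruled out; weight (4/13)·0 = 0.
The weights sum to 8/39.
So P(the prize voucher in locker 1 | the attendant opened locker 5) = (1/13) / (8/39) = 3/8.

3/8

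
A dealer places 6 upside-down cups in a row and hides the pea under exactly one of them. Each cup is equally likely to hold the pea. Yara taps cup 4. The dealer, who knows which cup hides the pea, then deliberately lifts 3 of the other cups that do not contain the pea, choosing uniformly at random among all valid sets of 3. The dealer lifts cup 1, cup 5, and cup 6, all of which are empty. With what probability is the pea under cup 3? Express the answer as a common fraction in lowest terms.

5/12

Condition on the true location of the pea.
If it is under any of cups 1, 5, and 6 (prior 1/6 each): that cup was opened and seen not to hold the prize — ruled out; weight (1/6)·0 = 0 each.
If it is under either of cups 2 and 3 (prior 1/6 each): the dealer has 4 equally likely choices, so probability 1/4; weight (1/6)·(1/4) = 1/24 each.
If it is under cup 4 (prior 1/6): the dealer has 10 equally likely choices, so probability 1/10; weight (1/6)·(1/10) = 1/60.
The weights sum to 1/10.
So P(the pea under cup 3 | the dealer opened cup 1, cup 5, and cup 6) = (1/24) / (1/10) = 5/12.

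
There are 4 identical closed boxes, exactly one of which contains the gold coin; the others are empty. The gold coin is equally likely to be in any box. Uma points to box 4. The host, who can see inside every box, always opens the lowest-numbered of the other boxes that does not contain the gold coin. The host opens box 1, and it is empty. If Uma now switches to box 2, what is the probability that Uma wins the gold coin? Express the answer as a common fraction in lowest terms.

1/3

Condition on the true location of the gold coin.
If it is in box 1 (prior 1/4): the host opened box 1, so this case is ruled out; weight (1/4)·0 = 0.
If it is in any of boxes 2, 3, and 4 (prior 1/4 each): box 1 is the lowest-numbered option available, probability 1; weight (1/4)·1 = 1/4 each.
The weights sum to 3/4.
So P(the gold coin in box 2 | the host opened box 1) = (1/4) / (3/4) = 1/3.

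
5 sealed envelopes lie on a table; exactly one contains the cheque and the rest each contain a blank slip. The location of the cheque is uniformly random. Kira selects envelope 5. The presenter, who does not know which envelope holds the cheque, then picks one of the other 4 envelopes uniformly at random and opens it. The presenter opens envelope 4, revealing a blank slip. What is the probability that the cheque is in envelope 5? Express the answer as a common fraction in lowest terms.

1/4

Because the presenter chose which envelope to open without knowing where the cheque is, the choice is independent of the prize location. Learning that envelope 4 does not hold the cheque simply rules out that one location and leaves the remaining 4 envelopes still equally likely by symmetry.
So P(the cheque in envelope 5) = 1/4.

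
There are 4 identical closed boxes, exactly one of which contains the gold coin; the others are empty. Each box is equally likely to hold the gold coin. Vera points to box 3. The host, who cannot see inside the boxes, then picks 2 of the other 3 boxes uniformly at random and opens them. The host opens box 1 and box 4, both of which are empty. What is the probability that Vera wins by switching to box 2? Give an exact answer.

1/2

Because the host chose which boxes to open without knowing where the gold coin is, the choice is independent of the prize location. Learning that none of the 2 opened boxes holds the gold coin simply rules out those 2 locations and leaves the remaining 2 boxes still equally likely by symmetry.
So P(the gold coin in box 2) = 1/2.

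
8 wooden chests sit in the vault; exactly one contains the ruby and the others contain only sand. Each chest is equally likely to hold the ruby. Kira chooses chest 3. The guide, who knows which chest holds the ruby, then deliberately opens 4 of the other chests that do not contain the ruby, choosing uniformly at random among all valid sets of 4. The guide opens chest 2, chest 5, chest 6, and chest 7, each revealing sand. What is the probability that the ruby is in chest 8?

7/24

Condition on the true location of the ruby.
If it is in any of chests 1, 4, and 8 (prior 1/8 each): the guide has 15 equally likely choices, so probability 1/15; weight (1/8)·(1/15) = 1/120 each.
If it is in any of chests 2, 5, 6, and 7 (prior 1/8 each): that chest was opened and seen not to hold the prize — ruled out; weight (1/8)·0 = 0 each.
If it is in chest 3 (prior 1/8): the guide has 35 equally likely choices, so probability 1/35; weight (1/8)·(1/35) = 1/280.
The weights sum to 1/35.
So P(the ruby in chest 8 | the guide opened chest 2, chest 5, chest 6, and chest 7) = (1/120) / (1/35) = 7/24.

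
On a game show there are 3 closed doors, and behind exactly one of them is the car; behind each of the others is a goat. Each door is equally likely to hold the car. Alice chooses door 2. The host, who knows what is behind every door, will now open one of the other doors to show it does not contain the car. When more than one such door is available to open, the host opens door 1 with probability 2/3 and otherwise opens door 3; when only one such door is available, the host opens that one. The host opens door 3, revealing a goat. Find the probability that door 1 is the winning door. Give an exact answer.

3/4

Apply Bayes' rule, conditioning on where the car actually is.
If it is behind door 1 (prior 1/3): only door 3 is available, probability 1; weight (1/3)·1 = 1/3.
If it is behind door 2 (prior 1/3): door 1 is available but not opened, probability 1/3; weight (1/3)·(1/3) = 1/9.
If it is behind door 3 (prior 1/3): the host opened door 3, so this case is ruled out; weight (1/3)·0 = 0.
The weights sum to 4/9.
So P(the car behind door 1 | the host opened door 3) = (1/3) / (4/9) = 3/4.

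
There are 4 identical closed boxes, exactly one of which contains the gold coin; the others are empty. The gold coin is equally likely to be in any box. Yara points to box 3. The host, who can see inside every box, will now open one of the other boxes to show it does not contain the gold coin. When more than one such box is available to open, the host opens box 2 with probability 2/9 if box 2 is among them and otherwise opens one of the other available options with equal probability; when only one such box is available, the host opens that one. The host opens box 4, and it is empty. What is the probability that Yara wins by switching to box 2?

Condition on the true location of the gold coin.
If it is in box 1 (prior 1/4): box 2 is available but not opened, probability 7/9; weight (1/4)·(7/9) = 7/36.
If it is in box 2 (prior 1/4): box 2 holds the prize so is unavailable; the host chooses uniformly among the 2 others, probability 1/2; weight (1/4)·(1/2) = 1/8.
If it is in box 3 (prior 1/4): box 2 is available but not opened; box 4 gets probability (1 − 2/9)/2 = 7/18; weight (1/4)·(7/18) = 7/72.
If it is in box 4 (prior 1/4): the host opened box 4, so this case is ruled out; weight (1/4)·0 = 0.
The weights sum to 5/12.
So P(the gold coin in box 2 | the host opened box 4) = (1/8) / (5/12) = 3/10.

3/10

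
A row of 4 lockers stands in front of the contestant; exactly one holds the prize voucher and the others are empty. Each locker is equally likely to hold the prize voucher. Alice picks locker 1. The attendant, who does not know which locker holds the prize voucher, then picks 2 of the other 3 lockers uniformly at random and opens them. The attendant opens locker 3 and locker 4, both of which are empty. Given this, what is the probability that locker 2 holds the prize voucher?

Because the attendant chose which lockers to open without knowing where the prize voucher is, the choice is independent of the prize location. Learning that none of the 2 opened lockers holds the prize voucher simply rules out those 2 locations and leaves the remaining 2 lockers still equally likely by symmetry.
So P(the prize voucher in locker 2) = 1/2.

1/2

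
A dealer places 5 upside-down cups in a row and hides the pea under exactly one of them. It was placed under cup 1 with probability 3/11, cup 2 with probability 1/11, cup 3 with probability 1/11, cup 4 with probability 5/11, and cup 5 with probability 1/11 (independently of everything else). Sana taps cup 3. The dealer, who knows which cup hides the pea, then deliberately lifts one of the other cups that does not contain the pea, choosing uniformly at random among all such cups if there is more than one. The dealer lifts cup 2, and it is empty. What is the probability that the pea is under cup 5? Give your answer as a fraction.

4/39

Condition on the true location of the pea.
If it is under cup 1 (prior 3/11): the dealer has 3 equally likely choices, so probability 1/3; weight (3/11)·(1/3) = 1/11.
If it is under cup 2 (prior 1/11): the dealer opened cup 2, so this case is ruled out; weight (1/11)·0 = 0.
If it is under cup 3 (prior 1/11): the dealer has 4 equally likely choices, so probability 1/4; weight (1/11)·(1/4) = 1/44.
If it is under cup 4 (prior 5/11): the dealer has 3 equally likely choices, so probability 1/3; weight (5/11)·(1/3) = 5/33.
If it is under cup 5 (prior 1/11): the dealer has 3 equally likely choices, so probability 1/3; weight (1/11)·(1/3) = 1/33.
The weights sum to 13/44.
So P(the pea under cup 5 | the dealer opened cup 2) = (1/33) / (13/44) = 4/39.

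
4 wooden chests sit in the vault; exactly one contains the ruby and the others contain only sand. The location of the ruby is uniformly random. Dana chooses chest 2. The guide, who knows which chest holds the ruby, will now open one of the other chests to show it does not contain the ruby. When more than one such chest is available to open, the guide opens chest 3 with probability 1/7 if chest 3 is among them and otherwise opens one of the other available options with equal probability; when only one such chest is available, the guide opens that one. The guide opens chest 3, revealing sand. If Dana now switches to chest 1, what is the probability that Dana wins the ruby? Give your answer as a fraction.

Consider each possible location of the ruby in turn.
If it is in any of chests 1, 2, and 4 (prior 1/4 each): chest 3 is available, opened with probability 1/7; weight (1/4)·(1/7) = 1/28 each.
If it is in chest 3 (prior 1/4): the guide opened chest 3, so this case is ruled out; weight (1/4)·0 = 0.
The weights sum to 3/28.
So P(the ruby in chest 1 | the guide opened chest 3) = (1/28) / (3/28) = 1/3.

1/3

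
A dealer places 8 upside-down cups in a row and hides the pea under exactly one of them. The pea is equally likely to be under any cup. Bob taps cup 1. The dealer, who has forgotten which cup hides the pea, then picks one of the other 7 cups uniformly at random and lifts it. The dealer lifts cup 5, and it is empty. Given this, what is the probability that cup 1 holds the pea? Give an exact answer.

Consider each possible location of the pea in turn.
If it is under any of cups 1, 2, 3, 4, 6, 7, and 8 (prior 1/8 each): the dealer picks cup 5 with probability 1/7 regardless, and it is not the prize; weight (1/8)·(1/7) = 1/56 each.
If it is under cup 5 (prior 1/8): the dealer opened cup 5, so this case is ruled out; weight (1/8)·0 = 0.
The weights sum to 1/8.
So P(the pea under cup 1 | the dealer opened cup 5) = (1/56) / (1/8) = 1/7.

1/7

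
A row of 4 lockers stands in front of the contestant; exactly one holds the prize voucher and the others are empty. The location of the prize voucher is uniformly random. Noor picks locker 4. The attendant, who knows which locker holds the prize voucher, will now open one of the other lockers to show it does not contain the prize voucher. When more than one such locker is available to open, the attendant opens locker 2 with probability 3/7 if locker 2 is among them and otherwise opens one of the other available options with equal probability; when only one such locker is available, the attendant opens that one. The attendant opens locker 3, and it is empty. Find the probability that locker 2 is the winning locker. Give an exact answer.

Apply Bayes' rule, conditioning on where the prize voucher actually is.
If it is in locker 1 (prior 1/4): locker 2 is available but not opened, probability 4/7; weight (1/4)·(4/7) = 1/7.
If it is in locker 2 (prior 1/4): locker 2 holds the prize so is unavailable; the attendant chooses uniformly among the 2 others, probability 1/2; weight (1/4)·(1/2) = 1/8.
If it is in locker 3 (prior 1/4): the attendant opened locker 3, so this case is ruled out; weight (1/4)·0 = 0.
If it is in locker 4 (prior 1/4): locker 2 is available but not opened; locker 3 gets probability (1 − 3/7)/2 = 2/7; weight (1/4)·(2/7) = 1/14.
The weights sum to 19/56.
So P(the prize voucher in locker 2 | the attendant opened locker 3) = (1/8) / (19/56) = 7/19.

7/19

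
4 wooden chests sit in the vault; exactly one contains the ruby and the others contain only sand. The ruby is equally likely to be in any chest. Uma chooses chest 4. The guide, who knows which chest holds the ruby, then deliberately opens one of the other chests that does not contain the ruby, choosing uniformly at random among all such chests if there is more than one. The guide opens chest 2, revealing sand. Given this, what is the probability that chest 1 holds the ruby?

3/8

Consider each possible location of the ruby in turn.
If it is in either of chests 1 and 3 (prior 1/4 each): the guide has 2 equally likely choices, so probability 1/2; weight (1/4)·(1/2) = 1/8 each.
If it is in chest 2 (prior 1/4): the guide opened chest 2, so this case is ruled out; weight (1/4)·0 = 0.
If it is in chest 4 (prior 1/4): the guide has 3 equally likely choices, so probability 1/3; weight (1/4)·(1/3) = 1/12.
The weights sum to 1/3.
So P(the ruby in chest 1 | the guide opened chest 2) = (1/8) / (1/3) = 3/8.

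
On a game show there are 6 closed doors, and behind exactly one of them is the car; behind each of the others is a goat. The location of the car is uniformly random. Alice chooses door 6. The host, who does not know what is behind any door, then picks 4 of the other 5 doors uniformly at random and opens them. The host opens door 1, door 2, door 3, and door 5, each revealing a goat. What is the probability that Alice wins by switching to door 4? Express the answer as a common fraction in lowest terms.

Consider each possible location of the car in turn.
If it is behind any of doors 1, 2, 3, and 5 (prior 1/6 each): that door was opened and seen not to hold the prize — ruled out; weight (1/6)·0 = 0 each.
If it is behind either of doors 4 and 6 (prior 1/6 each): the host picks exactly this set with probability 1/5 regardless, and none is the prize; weight (1/6)·(1/5) = 1/30 each.
The weights sum to 1/15.
So P(the car behind door 4 | the host opened door 1, door 2, door 3, and door 5) = (1/30) / (1/15) = 1/2.

1/2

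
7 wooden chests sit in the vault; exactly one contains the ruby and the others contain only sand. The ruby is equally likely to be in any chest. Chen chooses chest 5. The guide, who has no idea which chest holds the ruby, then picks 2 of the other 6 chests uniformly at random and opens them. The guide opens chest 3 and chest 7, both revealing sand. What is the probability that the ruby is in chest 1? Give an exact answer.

1/5

Because the guide chose which chests to open without knowing where the ruby is, the choice is independent of the prize location. Learning that none of the 2 opened chests holds the ruby simply rules out those 2 locations and leaves the remaining 5 chests still equally likely by symmetry.
So P(the ruby in chest 1) = 1/5.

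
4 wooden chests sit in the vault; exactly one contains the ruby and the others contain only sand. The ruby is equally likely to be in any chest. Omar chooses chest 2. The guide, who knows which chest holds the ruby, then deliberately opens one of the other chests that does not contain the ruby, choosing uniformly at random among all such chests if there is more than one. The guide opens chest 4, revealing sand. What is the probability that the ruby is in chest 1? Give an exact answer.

3/8

Consider each possible location of the ruby in turn.
If it is in either of chests 1 and 3 (prior 1/4 each): the guide has 2 equally likely choices, so probability 1/2; weight (1/4)·(1/2) = 1/8 each.
If it is in chest 2 (prior 1/4): the guide has 3 equally likely choices, so probability 1/3; weight (1/4)·(1/3) = 1/12.
If it is in chest 4 (prior 1/4): the guide opened chest 4, so this case is ruled out; weight (1/4)·0 = 0.
The weights sum to 1/3.
So P(the ruby in chest 1 | the guide opened chest 4) = (1/8) / (1/3) = 3/8.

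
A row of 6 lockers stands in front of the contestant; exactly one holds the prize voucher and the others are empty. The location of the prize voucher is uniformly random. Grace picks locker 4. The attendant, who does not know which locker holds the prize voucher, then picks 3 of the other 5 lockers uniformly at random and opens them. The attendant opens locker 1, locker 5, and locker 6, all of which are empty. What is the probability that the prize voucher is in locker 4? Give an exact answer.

1/3

Condition on the true location of the prize voucher.
If it is in any of lockers 1, 5, and 6 (prior 1/6 each): that locker was opened and seen not to hold the prize — ruled out; weight (1/6)·0 = 0 each.
If it is in any of lockers 2, 3, and 4 (prior 1/6 each): the attendant picks exactly this set with probability 1/10 regardless, and none is the prize; weight (1/6)·(1/10) = 1/60 each.
The weights sum to 1/20.
So P(the prize voucher in locker 4 | the attendant opened locker 1, locker 5, and locker 6) = (1/60) / (1/20) = 1/3.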